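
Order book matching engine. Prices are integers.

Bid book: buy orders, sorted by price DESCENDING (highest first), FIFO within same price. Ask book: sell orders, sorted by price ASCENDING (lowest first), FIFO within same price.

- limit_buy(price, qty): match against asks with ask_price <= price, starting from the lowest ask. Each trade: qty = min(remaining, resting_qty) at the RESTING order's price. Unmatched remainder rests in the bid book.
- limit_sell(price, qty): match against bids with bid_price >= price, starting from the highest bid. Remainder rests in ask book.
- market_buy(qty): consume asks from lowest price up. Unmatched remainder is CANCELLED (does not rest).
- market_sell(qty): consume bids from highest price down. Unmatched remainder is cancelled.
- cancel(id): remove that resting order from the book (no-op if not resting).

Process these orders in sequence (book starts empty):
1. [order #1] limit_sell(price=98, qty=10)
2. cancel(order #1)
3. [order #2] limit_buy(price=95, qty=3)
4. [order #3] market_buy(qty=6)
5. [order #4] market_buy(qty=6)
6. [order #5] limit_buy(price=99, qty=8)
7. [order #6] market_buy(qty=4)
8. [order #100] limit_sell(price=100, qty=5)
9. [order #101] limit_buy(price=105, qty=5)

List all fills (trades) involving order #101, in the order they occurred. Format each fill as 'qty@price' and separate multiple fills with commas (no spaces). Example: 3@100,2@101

After op 1 [order #1] limit_sell(price=98, qty=10): fills=none; bids=[-] asks=[#1:10@98]
After op 2 cancel(order #1): fills=none; bids=[-] asks=[-]
After op 3 [order #2] limit_buy(price=95, qty=3): fills=none; bids=[#2:3@95] asks=[-]
After op 4 [order #3] market_buy(qty=6): fills=none; bids=[#2:3@95] asks=[-]
After op 5 [order #4] market_buy(qty=6): fills=none; bids=[#2:3@95] asks=[-]
After op 6 [order #5] limit_buy(price=99, qty=8): fills=none; bids=[#5:8@99 #2:3@95] asks=[-]
After op 7 [order #6] market_buy(qty=4): fills=none; bids=[#5:8@99 #2:3@95] asks=[-]
After op 8 [order #100] limit_sell(price=100, qty=5): fills=none; bids=[#5:8@99 #2:3@95] asks=[#100:5@100]
After op 9 [order #101] limit_buy(price=105, qty=5): fills=#101x#100:5@100; bids=[#5:8@99 #2:3@95] asks=[-]

Answer: 5@100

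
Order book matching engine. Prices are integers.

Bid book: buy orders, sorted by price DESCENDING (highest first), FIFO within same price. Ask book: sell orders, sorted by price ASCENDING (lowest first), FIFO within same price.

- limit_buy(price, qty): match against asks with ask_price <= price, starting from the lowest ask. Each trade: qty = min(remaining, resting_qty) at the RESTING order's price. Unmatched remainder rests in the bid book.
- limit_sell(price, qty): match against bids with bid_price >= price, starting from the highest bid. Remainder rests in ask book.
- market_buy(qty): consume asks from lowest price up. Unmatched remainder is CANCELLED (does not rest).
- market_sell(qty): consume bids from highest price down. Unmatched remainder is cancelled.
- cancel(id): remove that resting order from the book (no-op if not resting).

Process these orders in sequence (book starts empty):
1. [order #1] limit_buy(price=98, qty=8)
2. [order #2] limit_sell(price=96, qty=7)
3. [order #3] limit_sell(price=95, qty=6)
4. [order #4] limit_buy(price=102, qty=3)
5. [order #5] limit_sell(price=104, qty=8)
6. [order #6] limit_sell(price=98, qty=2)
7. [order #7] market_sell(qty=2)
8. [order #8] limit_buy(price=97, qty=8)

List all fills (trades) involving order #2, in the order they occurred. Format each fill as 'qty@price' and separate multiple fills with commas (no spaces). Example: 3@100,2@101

After op 1 [order #1] limit_buy(price=98, qty=8): fills=none; bids=[#1:8@98] asks=[-]
After op 2 [order #2] limit_sell(price=96, qty=7): fills=#1x#2:7@98; bids=[#1:1@98] asks=[-]
After op 3 [order #3] limit_sell(price=95, qty=6): fills=#1x#3:1@98; bids=[-] asks=[#3:5@95]
After op 4 [order #4] limit_buy(price=102, qty=3): fills=#4x#3:3@95; bids=[-] asks=[#3:2@95]
After op 5 [order #5] limit_sell(price=104, qty=8): fills=none; bids=[-] asks=[#3:2@95 #5:8@104]
After op 6 [order #6] limit_sell(price=98, qty=2): fills=none; bids=[-] asks=[#3:2@95 #6:2@98 #5:8@104]
After op 7 [order #7] market_sell(qty=2): fills=none; bids=[-] asks=[#3:2@95 #6:2@98 #5:8@104]
After op 8 [order #8] limit_buy(price=97, qty=8): fills=#8x#3:2@95; bids=[#8:6@97] asks=[#6:2@98 #5:8@104]

Answer: 7@98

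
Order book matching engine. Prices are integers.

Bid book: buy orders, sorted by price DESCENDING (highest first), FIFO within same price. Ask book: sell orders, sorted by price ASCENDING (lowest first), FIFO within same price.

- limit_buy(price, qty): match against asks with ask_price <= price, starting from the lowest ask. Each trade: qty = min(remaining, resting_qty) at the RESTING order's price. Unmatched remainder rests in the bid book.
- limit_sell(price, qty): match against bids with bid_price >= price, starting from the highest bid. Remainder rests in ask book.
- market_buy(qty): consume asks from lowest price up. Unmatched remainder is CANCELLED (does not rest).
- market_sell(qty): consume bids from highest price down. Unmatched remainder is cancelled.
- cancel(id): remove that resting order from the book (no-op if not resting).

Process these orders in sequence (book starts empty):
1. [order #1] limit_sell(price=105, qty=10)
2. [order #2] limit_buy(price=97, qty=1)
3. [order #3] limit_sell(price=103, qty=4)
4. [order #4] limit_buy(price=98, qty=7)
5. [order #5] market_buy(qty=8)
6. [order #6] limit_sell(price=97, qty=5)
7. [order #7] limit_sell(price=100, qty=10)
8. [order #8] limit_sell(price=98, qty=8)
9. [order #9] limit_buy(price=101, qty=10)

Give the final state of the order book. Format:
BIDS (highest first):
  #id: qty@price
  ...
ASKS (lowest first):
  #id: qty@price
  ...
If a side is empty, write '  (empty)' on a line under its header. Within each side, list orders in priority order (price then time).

Answer: BIDS (highest first):
  #2: 1@97
ASKS (lowest first):
  #7: 6@100
  #1: 6@105

Derivation:
After op 1 [order #1] limit_sell(price=105, qty=10): fills=none; bids=[-] asks=[#1:10@105]
After op 2 [order #2] limit_buy(price=97, qty=1): fills=none; bids=[#2:1@97] asks=[#1:10@105]
After op 3 [order #3] limit_sell(price=103, qty=4): fills=none; bids=[#2:1@97] asks=[#3:4@103 #1:10@105]
After op 4 [order #4] limit_buy(price=98, qty=7): fills=none; bids=[#4:7@98 #2:1@97] asks=[#3:4@103 #1:10@105]
After op 5 [order #5] market_buy(qty=8): fills=#5x#3:4@103 #5x#1:4@105; bids=[#4:7@98 #2:1@97] asks=[#1:6@105]
After op 6 [order #6] limit_sell(price=97, qty=5): fills=#4x#6:5@98; bids=[#4:2@98 #2:1@97] asks=[#1:6@105]
After op 7 [order #7] limit_sell(price=100, qty=10): fills=none; bids=[#4:2@98 #2:1@97] asks=[#7:10@100 #1:6@105]
After op 8 [order #8] limit_sell(price=98, qty=8): fills=#4x#8:2@98; bids=[#2:1@97] asks=[#8:6@98 #7:10@100 #1:6@105]
After op 9 [order #9] limit_buy(price=101, qty=10): fills=#9x#8:6@98 #9x#7:4@100; bids=[#2:1@97] asks=[#7:6@100 #1:6@105]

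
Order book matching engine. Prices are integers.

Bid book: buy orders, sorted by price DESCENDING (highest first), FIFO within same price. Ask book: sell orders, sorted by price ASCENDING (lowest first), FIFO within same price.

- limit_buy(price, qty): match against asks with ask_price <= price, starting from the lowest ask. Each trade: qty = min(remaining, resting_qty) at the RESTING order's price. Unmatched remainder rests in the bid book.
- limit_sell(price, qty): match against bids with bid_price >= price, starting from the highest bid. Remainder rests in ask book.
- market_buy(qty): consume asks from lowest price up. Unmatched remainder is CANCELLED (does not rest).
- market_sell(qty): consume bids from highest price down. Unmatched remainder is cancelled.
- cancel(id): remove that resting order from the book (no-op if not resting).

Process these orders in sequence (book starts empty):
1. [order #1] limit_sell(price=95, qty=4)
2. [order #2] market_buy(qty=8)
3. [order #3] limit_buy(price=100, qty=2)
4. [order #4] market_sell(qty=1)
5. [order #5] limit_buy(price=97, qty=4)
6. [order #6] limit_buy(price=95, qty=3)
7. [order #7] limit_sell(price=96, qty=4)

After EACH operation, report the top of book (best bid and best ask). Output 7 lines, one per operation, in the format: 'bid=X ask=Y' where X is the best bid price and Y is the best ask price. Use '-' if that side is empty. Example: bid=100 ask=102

After op 1 [order #1] limit_sell(price=95, qty=4): fills=none; bids=[-] asks=[#1:4@95]
After op 2 [order #2] market_buy(qty=8): fills=#2x#1:4@95; bids=[-] asks=[-]
After op 3 [order #3] limit_buy(price=100, qty=2): fills=none; bids=[#3:2@100] asks=[-]
After op 4 [order #4] market_sell(qty=1): fills=#3x#4:1@100; bids=[#3:1@100] asks=[-]
After op 5 [order #5] limit_buy(price=97, qty=4): fills=none; bids=[#3:1@100 #5:4@97] asks=[-]
After op 6 [order #6] limit_buy(price=95, qty=3): fills=none; bids=[#3:1@100 #5:4@97 #6:3@95] asks=[-]
After op 7 [order #7] limit_sell(price=96, qty=4): fills=#3x#7:1@100 #5x#7:3@97; bids=[#5:1@97 #6:3@95] asks=[-]

Answer: bid=- ask=95
bid=- ask=-
bid=100 ask=-
bid=100 ask=-
bid=100 ask=-
bid=100 ask=-
bid=97 ask=-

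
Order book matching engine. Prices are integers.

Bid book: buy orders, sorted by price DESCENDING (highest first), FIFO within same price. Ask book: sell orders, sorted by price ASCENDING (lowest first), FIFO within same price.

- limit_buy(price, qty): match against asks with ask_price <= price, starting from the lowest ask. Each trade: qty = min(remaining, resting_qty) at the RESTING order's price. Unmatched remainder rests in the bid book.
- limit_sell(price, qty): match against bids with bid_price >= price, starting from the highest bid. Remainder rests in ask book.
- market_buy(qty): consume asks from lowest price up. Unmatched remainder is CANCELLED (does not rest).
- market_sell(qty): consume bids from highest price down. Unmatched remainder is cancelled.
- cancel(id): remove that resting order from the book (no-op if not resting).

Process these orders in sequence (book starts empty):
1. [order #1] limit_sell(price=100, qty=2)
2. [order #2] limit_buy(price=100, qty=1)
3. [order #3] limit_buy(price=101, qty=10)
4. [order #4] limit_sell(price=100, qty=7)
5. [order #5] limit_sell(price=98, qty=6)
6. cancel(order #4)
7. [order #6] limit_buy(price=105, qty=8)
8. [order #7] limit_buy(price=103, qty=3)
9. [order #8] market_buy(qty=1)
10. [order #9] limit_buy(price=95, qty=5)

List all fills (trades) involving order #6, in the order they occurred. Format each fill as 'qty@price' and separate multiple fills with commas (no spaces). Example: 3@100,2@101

After op 1 [order #1] limit_sell(price=100, qty=2): fills=none; bids=[-] asks=[#1:2@100]
After op 2 [order #2] limit_buy(price=100, qty=1): fills=#2x#1:1@100; bids=[-] asks=[#1:1@100]
After op 3 [order #3] limit_buy(price=101, qty=10): fills=#3x#1:1@100; bids=[#3:9@101] asks=[-]
After op 4 [order #4] limit_sell(price=100, qty=7): fills=#3x#4:7@101; bids=[#3:2@101] asks=[-]
After op 5 [order #5] limit_sell(price=98, qty=6): fills=#3x#5:2@101; bids=[-] asks=[#5:4@98]
After op 6 cancel(order #4): fills=none; bids=[-] asks=[#5:4@98]
After op 7 [order #6] limit_buy(price=105, qty=8): fills=#6x#5:4@98; bids=[#6:4@105] asks=[-]
After op 8 [order #7] limit_buy(price=103, qty=3): fills=none; bids=[#6:4@105 #7:3@103] asks=[-]
After op 9 [order #8] market_buy(qty=1): fills=none; bids=[#6:4@105 #7:3@103] asks=[-]
After op 10 [order #9] limit_buy(price=95, qty=5): fills=none; bids=[#6:4@105 #7:3@103 #9:5@95] asks=[-]

Answer: 4@98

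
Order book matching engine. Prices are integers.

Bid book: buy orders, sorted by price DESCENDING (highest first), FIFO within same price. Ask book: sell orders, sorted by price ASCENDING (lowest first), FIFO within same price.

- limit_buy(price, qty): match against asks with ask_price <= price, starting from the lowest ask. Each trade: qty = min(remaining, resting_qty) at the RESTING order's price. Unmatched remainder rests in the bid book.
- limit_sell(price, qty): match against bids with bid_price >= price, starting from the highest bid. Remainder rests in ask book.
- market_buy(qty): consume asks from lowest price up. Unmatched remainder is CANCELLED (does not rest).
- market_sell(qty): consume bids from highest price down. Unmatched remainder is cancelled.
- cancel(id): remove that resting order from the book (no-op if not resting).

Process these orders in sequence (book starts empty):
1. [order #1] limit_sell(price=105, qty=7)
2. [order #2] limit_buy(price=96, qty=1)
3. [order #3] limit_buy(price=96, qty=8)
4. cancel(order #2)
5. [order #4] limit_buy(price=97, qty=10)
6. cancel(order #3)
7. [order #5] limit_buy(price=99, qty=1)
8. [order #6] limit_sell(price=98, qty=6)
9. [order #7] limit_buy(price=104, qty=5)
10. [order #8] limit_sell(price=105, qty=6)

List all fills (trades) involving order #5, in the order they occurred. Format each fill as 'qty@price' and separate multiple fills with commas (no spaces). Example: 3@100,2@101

Answer: 1@99

Derivation:
After op 1 [order #1] limit_sell(price=105, qty=7): fills=none; bids=[-] asks=[#1:7@105]
After op 2 [order #2] limit_buy(price=96, qty=1): fills=none; bids=[#2:1@96] asks=[#1:7@105]
After op 3 [order #3] limit_buy(price=96, qty=8): fills=none; bids=[#2:1@96 #3:8@96] asks=[#1:7@105]
After op 4 cancel(order #2): fills=none; bids=[#3:8@96] asks=[#1:7@105]
After op 5 [order #4] limit_buy(price=97, qty=10): fills=none; bids=[#4:10@97 #3:8@96] asks=[#1:7@105]
After op 6 cancel(order #3): fills=none; bids=[#4:10@97] asks=[#1:7@105]
After op 7 [order #5] limit_buy(price=99, qty=1): fills=none; bids=[#5:1@99 #4:10@97] asks=[#1:7@105]
After op 8 [order #6] limit_sell(price=98, qty=6): fills=#5x#6:1@99; bids=[#4:10@97] asks=[#6:5@98 #1:7@105]
After op 9 [order #7] limit_buy(price=104, qty=5): fills=#7x#6:5@98; bids=[#4:10@97] asks=[#1:7@105]
After op 10 [order #8] limit_sell(price=105, qty=6): fills=none; bids=[#4:10@97] asks=[#1:7@105 #8:6@105]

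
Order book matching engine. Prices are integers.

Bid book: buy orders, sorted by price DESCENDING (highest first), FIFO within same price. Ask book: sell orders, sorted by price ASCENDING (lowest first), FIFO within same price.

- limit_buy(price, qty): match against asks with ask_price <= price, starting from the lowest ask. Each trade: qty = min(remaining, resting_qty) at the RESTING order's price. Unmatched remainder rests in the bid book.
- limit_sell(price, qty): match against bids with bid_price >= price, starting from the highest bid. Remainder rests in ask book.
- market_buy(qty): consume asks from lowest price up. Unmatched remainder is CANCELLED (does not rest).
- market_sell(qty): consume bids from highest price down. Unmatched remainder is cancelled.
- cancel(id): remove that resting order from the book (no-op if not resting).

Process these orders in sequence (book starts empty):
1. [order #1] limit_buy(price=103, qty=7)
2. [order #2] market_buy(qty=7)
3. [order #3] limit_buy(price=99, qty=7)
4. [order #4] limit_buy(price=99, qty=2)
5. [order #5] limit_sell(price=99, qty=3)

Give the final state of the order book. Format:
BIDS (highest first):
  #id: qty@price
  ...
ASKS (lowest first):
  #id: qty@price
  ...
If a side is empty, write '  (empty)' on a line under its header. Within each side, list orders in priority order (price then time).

After op 1 [order #1] limit_buy(price=103, qty=7): fills=none; bids=[#1:7@103] asks=[-]
After op 2 [order #2] market_buy(qty=7): fills=none; bids=[#1:7@103] asks=[-]
After op 3 [order #3] limit_buy(price=99, qty=7): fills=none; bids=[#1:7@103 #3:7@99] asks=[-]
After op 4 [order #4] limit_buy(price=99, qty=2): fills=none; bids=[#1:7@103 #3:7@99 #4:2@99] asks=[-]
After op 5 [order #5] limit_sell(price=99, qty=3): fills=#1x#5:3@103; bids=[#1:4@103 #3:7@99 #4:2@99] asks=[-]

Answer: BIDS (highest first):
  #1: 4@103
  #3: 7@99
  #4: 2@99
ASKS (lowest first):
  (empty)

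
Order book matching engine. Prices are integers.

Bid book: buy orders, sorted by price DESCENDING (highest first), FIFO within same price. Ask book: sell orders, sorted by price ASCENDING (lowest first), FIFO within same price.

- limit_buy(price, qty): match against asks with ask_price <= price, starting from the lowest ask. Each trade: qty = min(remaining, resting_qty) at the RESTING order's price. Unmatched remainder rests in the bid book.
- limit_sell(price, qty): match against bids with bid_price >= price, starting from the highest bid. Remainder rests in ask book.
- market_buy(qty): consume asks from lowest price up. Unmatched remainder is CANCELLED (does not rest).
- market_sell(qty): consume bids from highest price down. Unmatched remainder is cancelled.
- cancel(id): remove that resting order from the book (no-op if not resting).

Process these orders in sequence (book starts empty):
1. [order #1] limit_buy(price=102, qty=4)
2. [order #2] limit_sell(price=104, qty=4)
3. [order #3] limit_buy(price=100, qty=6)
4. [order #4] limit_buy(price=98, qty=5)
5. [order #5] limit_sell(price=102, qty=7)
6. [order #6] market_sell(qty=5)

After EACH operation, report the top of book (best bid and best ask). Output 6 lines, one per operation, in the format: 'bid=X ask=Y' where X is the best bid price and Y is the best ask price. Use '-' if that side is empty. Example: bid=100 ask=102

After op 1 [order #1] limit_buy(price=102, qty=4): fills=none; bids=[#1:4@102] asks=[-]
After op 2 [order #2] limit_sell(price=104, qty=4): fills=none; bids=[#1:4@102] asks=[#2:4@104]
After op 3 [order #3] limit_buy(price=100, qty=6): fills=none; bids=[#1:4@102 #3:6@100] asks=[#2:4@104]
After op 4 [order #4] limit_buy(price=98, qty=5): fills=none; bids=[#1:4@102 #3:6@100 #4:5@98] asks=[#2:4@104]
After op 5 [order #5] limit_sell(price=102, qty=7): fills=#1x#5:4@102; bids=[#3:6@100 #4:5@98] asks=[#5:3@102 #2:4@104]
After op 6 [order #6] market_sell(qty=5): fills=#3x#6:5@100; bids=[#3:1@100 #4:5@98] asks=[#5:3@102 #2:4@104]

Answer: bid=102 ask=-
bid=102 ask=104
bid=102 ask=104
bid=102 ask=104
bid=100 ask=102
bid=100 ask=102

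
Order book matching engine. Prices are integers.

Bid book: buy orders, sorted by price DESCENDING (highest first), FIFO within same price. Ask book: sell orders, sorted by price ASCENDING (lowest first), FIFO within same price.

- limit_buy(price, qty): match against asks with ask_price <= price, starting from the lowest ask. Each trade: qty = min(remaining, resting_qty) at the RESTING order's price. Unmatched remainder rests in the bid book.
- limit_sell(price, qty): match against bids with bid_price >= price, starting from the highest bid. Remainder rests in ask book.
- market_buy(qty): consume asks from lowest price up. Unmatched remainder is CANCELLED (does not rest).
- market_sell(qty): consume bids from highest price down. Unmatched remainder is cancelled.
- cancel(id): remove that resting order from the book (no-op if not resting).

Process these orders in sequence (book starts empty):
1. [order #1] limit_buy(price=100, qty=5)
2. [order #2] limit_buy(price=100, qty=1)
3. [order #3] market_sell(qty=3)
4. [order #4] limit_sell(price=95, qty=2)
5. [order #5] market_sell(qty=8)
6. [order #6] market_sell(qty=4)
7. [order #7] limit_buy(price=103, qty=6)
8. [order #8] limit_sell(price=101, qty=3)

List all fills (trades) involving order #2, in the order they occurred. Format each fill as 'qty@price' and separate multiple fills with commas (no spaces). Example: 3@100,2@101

After op 1 [order #1] limit_buy(price=100, qty=5): fills=none; bids=[#1:5@100] asks=[-]
After op 2 [order #2] limit_buy(price=100, qty=1): fills=none; bids=[#1:5@100 #2:1@100] asks=[-]
After op 3 [order #3] market_sell(qty=3): fills=#1x#3:3@100; bids=[#1:2@100 #2:1@100] asks=[-]
After op 4 [order #4] limit_sell(price=95, qty=2): fills=#1x#4:2@100; bids=[#2:1@100] asks=[-]
After op 5 [order #5] market_sell(qty=8): fills=#2x#5:1@100; bids=[-] asks=[-]
After op 6 [order #6] market_sell(qty=4): fills=none; bids=[-] asks=[-]
After op 7 [order #7] limit_buy(price=103, qty=6): fills=none; bids=[#7:6@103] asks=[-]
After op 8 [order #8] limit_sell(price=101, qty=3): fills=#7x#8:3@103; bids=[#7:3@103] asks=[-]

Answer: 1@100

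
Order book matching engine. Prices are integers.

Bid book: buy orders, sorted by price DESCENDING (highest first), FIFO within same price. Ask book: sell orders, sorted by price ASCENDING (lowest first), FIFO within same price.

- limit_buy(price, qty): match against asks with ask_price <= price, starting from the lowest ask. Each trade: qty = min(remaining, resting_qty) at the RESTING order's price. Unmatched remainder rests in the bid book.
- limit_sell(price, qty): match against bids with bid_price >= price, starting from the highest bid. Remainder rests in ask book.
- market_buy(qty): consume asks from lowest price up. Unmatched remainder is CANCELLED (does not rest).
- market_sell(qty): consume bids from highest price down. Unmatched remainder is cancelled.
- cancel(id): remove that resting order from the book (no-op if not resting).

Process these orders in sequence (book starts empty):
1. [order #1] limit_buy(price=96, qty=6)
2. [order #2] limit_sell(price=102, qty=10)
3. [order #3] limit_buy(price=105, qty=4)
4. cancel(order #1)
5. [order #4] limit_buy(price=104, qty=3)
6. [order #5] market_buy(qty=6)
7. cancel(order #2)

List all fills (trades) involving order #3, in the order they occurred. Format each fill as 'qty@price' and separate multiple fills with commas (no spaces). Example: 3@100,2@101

Answer: 4@102

Derivation:
After op 1 [order #1] limit_buy(price=96, qty=6): fills=none; bids=[#1:6@96] asks=[-]
After op 2 [order #2] limit_sell(price=102, qty=10): fills=none; bids=[#1:6@96] asks=[#2:10@102]
After op 3 [order #3] limit_buy(price=105, qty=4): fills=#3x#2:4@102; bids=[#1:6@96] asks=[#2:6@102]
After op 4 cancel(order #1): fills=none; bids=[-] asks=[#2:6@102]
After op 5 [order #4] limit_buy(price=104, qty=3): fills=#4x#2:3@102; bids=[-] asks=[#2:3@102]
After op 6 [order #5] market_buy(qty=6): fills=#5x#2:3@102; bids=[-] asks=[-]
After op 7 cancel(order #2): fills=none; bids=[-] asks=[-]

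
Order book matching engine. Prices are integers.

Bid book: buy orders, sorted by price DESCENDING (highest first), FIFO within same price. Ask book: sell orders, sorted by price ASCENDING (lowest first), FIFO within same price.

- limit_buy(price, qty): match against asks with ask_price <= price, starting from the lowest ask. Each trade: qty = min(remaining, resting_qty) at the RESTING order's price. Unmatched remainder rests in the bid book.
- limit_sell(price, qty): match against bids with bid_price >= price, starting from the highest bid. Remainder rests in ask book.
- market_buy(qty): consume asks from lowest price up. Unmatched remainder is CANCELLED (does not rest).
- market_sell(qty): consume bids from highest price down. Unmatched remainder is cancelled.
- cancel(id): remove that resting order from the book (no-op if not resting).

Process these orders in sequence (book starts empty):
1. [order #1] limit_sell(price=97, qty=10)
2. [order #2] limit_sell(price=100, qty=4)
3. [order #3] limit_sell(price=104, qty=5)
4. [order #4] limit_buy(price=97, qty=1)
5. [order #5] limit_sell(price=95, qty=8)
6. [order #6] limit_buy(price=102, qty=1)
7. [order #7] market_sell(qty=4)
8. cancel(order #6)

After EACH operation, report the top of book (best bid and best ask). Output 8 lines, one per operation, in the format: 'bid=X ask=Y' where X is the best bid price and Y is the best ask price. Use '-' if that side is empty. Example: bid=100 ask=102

Answer: bid=- ask=97
bid=- ask=97
bid=- ask=97
bid=- ask=97
bid=- ask=95
bid=- ask=95
bid=- ask=95
bid=- ask=95

Derivation:
After op 1 [order #1] limit_sell(price=97, qty=10): fills=none; bids=[-] asks=[#1:10@97]
After op 2 [order #2] limit_sell(price=100, qty=4): fills=none; bids=[-] asks=[#1:10@97 #2:4@100]
After op 3 [order #3] limit_sell(price=104, qty=5): fills=none; bids=[-] asks=[#1:10@97 #2:4@100 #3:5@104]
After op 4 [order #4] limit_buy(price=97, qty=1): fills=#4x#1:1@97; bids=[-] asks=[#1:9@97 #2:4@100 #3:5@104]
After op 5 [order #5] limit_sell(price=95, qty=8): fills=none; bids=[-] asks=[#5:8@95 #1:9@97 #2:4@100 #3:5@104]
After op 6 [order #6] limit_buy(price=102, qty=1): fills=#6x#5:1@95; bids=[-] asks=[#5:7@95 #1:9@97 #2:4@100 #3:5@104]
After op 7 [order #7] market_sell(qty=4): fills=none; bids=[-] asks=[#5:7@95 #1:9@97 #2:4@100 #3:5@104]
After op 8 cancel(order #6): fills=none; bids=[-] asks=[#5:7@95 #1:9@97 #2:4@100 #3:5@104]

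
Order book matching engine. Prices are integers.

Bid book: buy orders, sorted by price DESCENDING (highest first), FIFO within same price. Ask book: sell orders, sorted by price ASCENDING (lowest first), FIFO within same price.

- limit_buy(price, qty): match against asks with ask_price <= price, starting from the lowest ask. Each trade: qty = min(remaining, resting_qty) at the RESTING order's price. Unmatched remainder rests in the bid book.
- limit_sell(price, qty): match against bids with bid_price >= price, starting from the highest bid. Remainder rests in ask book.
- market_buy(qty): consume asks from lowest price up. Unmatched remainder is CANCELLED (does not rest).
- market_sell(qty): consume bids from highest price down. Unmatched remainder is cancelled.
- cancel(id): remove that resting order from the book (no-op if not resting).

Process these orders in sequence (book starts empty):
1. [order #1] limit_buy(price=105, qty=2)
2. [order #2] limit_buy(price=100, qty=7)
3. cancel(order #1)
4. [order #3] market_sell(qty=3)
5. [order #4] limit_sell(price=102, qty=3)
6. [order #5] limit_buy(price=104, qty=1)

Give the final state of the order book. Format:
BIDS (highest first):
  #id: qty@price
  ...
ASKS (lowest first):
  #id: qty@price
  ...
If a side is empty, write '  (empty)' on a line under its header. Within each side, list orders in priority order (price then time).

After op 1 [order #1] limit_buy(price=105, qty=2): fills=none; bids=[#1:2@105] asks=[-]
After op 2 [order #2] limit_buy(price=100, qty=7): fills=none; bids=[#1:2@105 #2:7@100] asks=[-]
After op 3 cancel(order #1): fills=none; bids=[#2:7@100] asks=[-]
After op 4 [order #3] market_sell(qty=3): fills=#2x#3:3@100; bids=[#2:4@100] asks=[-]
After op 5 [order #4] limit_sell(price=102, qty=3): fills=none; bids=[#2:4@100] asks=[#4:3@102]
After op 6 [order #5] limit_buy(price=104, qty=1): fills=#5x#4:1@102; bids=[#2:4@100] asks=[#4:2@102]

Answer: BIDS (highest first):
  #2: 4@100
ASKS (lowest first):
  #4: 2@102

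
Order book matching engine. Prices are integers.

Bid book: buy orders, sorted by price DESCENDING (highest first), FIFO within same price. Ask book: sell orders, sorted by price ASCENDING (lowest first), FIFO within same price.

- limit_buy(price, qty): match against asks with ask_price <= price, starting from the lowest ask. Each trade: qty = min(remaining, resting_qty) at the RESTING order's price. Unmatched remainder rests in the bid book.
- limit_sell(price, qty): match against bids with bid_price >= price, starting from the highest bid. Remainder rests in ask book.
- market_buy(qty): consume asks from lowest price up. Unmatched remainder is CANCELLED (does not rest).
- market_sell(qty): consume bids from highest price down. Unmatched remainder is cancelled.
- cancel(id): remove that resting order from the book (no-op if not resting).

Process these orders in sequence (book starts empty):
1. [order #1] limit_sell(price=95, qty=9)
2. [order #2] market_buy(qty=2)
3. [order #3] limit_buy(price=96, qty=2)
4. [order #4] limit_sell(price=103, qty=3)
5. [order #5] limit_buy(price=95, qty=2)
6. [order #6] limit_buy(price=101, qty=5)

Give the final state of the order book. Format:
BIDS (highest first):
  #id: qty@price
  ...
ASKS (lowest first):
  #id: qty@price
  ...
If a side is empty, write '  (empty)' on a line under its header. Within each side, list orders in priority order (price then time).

After op 1 [order #1] limit_sell(price=95, qty=9): fills=none; bids=[-] asks=[#1:9@95]
After op 2 [order #2] market_buy(qty=2): fills=#2x#1:2@95; bids=[-] asks=[#1:7@95]
After op 3 [order #3] limit_buy(price=96, qty=2): fills=#3x#1:2@95; bids=[-] asks=[#1:5@95]
After op 4 [order #4] limit_sell(price=103, qty=3): fills=none; bids=[-] asks=[#1:5@95 #4:3@103]
After op 5 [order #5] limit_buy(price=95, qty=2): fills=#5x#1:2@95; bids=[-] asks=[#1:3@95 #4:3@103]
After op 6 [order #6] limit_buy(price=101, qty=5): fills=#6x#1:3@95; bids=[#6:2@101] asks=[#4:3@103]

Answer: BIDS (highest first):
  #6: 2@101
ASKS (lowest first):
  #4: 3@103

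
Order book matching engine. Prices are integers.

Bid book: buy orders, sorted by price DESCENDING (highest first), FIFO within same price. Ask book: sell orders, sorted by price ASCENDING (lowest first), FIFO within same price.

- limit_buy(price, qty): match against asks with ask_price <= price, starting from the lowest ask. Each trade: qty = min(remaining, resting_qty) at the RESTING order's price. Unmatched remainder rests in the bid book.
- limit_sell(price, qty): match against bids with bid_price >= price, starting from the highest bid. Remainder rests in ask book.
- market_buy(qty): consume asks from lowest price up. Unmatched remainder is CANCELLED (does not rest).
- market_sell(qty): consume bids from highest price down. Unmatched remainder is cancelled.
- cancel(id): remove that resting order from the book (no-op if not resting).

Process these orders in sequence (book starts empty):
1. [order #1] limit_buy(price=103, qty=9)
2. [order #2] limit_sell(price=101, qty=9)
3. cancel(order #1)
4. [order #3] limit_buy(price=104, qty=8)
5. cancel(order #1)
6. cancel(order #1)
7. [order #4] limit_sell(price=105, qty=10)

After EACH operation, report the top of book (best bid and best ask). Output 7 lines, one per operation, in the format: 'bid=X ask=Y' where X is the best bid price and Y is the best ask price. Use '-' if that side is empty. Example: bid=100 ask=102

Answer: bid=103 ask=-
bid=- ask=-
bid=- ask=-
bid=104 ask=-
bid=104 ask=-
bid=104 ask=-
bid=104 ask=105

Derivation:
After op 1 [order #1] limit_buy(price=103, qty=9): fills=none; bids=[#1:9@103] asks=[-]
After op 2 [order #2] limit_sell(price=101, qty=9): fills=#1x#2:9@103; bids=[-] asks=[-]
After op 3 cancel(order #1): fills=none; bids=[-] asks=[-]
After op 4 [order #3] limit_buy(price=104, qty=8): fills=none; bids=[#3:8@104] asks=[-]
After op 5 cancel(order #1): fills=none; bids=[#3:8@104] asks=[-]
After op 6 cancel(order #1): fills=none; bids=[#3:8@104] asks=[-]
After op 7 [order #4] limit_sell(price=105, qty=10): fills=none; bids=[#3:8@104] asks=[#4:10@105]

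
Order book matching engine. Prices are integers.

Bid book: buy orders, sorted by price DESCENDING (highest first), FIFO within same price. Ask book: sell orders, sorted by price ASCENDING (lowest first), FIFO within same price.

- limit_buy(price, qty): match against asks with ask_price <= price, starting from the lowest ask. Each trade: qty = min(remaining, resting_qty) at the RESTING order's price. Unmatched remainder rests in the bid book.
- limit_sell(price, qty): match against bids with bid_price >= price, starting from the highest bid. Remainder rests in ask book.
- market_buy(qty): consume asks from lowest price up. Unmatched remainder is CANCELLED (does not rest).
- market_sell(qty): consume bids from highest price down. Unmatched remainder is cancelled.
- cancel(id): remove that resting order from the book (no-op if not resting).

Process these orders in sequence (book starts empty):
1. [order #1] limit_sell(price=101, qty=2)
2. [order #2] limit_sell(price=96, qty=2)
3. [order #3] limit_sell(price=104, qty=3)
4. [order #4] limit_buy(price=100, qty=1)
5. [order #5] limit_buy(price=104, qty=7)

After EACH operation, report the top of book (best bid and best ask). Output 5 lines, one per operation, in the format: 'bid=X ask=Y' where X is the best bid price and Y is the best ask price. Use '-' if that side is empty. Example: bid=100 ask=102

After op 1 [order #1] limit_sell(price=101, qty=2): fills=none; bids=[-] asks=[#1:2@101]
After op 2 [order #2] limit_sell(price=96, qty=2): fills=none; bids=[-] asks=[#2:2@96 #1:2@101]
After op 3 [order #3] limit_sell(price=104, qty=3): fills=none; bids=[-] asks=[#2:2@96 #1:2@101 #3:3@104]
After op 4 [order #4] limit_buy(price=100, qty=1): fills=#4x#2:1@96; bids=[-] asks=[#2:1@96 #1:2@101 #3:3@104]
After op 5 [order #5] limit_buy(price=104, qty=7): fills=#5x#2:1@96 #5x#1:2@101 #5x#3:3@104; bids=[#5:1@104] asks=[-]

Answer: bid=- ask=101
bid=- ask=96
bid=- ask=96
bid=- ask=96
bid=104 ask=-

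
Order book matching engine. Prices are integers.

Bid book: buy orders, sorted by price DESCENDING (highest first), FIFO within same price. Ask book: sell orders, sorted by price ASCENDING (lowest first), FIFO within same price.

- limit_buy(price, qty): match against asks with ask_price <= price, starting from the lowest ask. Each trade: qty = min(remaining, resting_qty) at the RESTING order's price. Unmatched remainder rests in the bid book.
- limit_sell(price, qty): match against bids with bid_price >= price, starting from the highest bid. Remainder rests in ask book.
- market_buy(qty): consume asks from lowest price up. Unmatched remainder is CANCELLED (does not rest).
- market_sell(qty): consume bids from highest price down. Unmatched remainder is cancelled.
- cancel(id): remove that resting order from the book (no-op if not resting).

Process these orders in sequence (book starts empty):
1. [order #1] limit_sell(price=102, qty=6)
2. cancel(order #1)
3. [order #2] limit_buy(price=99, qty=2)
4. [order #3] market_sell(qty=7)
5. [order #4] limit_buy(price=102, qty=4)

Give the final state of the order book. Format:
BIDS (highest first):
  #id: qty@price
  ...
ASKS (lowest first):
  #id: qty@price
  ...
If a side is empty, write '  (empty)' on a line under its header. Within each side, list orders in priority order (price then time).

After op 1 [order #1] limit_sell(price=102, qty=6): fills=none; bids=[-] asks=[#1:6@102]
After op 2 cancel(order #1): fills=none; bids=[-] asks=[-]
After op 3 [order #2] limit_buy(price=99, qty=2): fills=none; bids=[#2:2@99] asks=[-]
After op 4 [order #3] market_sell(qty=7): fills=#2x#3:2@99; bids=[-] asks=[-]
After op 5 [order #4] limit_buy(price=102, qty=4): fills=none; bids=[#4:4@102] asks=[-]

Answer: BIDS (highest first):
  #4: 4@102
ASKS (lowest first):
  (empty)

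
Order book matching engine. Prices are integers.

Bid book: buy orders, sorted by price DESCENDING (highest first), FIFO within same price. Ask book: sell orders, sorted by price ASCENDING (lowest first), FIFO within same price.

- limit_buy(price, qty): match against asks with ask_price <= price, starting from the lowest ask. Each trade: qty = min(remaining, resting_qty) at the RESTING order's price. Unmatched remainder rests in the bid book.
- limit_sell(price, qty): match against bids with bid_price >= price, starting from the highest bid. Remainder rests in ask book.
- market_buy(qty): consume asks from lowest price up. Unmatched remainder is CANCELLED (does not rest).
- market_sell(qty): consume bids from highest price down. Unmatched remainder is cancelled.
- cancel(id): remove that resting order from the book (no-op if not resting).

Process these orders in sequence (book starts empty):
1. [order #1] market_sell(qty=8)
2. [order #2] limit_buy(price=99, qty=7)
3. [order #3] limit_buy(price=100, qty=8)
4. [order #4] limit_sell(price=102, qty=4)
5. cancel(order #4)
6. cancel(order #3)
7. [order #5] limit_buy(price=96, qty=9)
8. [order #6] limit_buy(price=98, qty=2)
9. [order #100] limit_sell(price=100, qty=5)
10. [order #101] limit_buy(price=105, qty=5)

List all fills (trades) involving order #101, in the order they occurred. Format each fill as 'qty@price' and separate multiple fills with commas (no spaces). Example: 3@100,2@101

Answer: 5@100

Derivation:
After op 1 [order #1] market_sell(qty=8): fills=none; bids=[-] asks=[-]
After op 2 [order #2] limit_buy(price=99, qty=7): fills=none; bids=[#2:7@99] asks=[-]
After op 3 [order #3] limit_buy(price=100, qty=8): fills=none; bids=[#3:8@100 #2:7@99] asks=[-]
After op 4 [order #4] limit_sell(price=102, qty=4): fills=none; bids=[#3:8@100 #2:7@99] asks=[#4:4@102]
After op 5 cancel(order #4): fills=none; bids=[#3:8@100 #2:7@99] asks=[-]
After op 6 cancel(order #3): fills=none; bids=[#2:7@99] asks=[-]
After op 7 [order #5] limit_buy(price=96, qty=9): fills=none; bids=[#2:7@99 #5:9@96] asks=[-]
After op 8 [order #6] limit_buy(price=98, qty=2): fills=none; bids=[#2:7@99 #6:2@98 #5:9@96] asks=[-]
After op 9 [order #100] limit_sell(price=100, qty=5): fills=none; bids=[#2:7@99 #6:2@98 #5:9@96] asks=[#100:5@100]
After op 10 [order #101] limit_buy(price=105, qty=5): fills=#101x#100:5@100; bids=[#2:7@99 #6:2@98 #5:9@96] asks=[-]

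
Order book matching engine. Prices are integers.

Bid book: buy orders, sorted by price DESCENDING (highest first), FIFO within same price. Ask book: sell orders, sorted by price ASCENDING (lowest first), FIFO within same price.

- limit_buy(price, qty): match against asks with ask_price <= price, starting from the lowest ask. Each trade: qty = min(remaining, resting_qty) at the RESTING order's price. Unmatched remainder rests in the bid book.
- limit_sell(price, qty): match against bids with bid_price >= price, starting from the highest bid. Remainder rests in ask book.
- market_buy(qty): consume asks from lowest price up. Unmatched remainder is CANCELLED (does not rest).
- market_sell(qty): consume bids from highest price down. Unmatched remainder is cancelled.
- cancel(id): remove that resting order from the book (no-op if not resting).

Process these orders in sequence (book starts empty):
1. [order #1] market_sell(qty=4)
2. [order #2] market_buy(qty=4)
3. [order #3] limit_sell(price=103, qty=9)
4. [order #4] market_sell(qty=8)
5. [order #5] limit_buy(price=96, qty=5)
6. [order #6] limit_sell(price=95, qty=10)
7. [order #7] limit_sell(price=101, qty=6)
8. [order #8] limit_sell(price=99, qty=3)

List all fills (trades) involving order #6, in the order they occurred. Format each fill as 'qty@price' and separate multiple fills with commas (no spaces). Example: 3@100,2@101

Answer: 5@96

Derivation:
After op 1 [order #1] market_sell(qty=4): fills=none; bids=[-] asks=[-]
After op 2 [order #2] market_buy(qty=4): fills=none; bids=[-] asks=[-]
After op 3 [order #3] limit_sell(price=103, qty=9): fills=none; bids=[-] asks=[#3:9@103]
After op 4 [order #4] market_sell(qty=8): fills=none; bids=[-] asks=[#3:9@103]
After op 5 [order #5] limit_buy(price=96, qty=5): fills=none; bids=[#5:5@96] asks=[#3:9@103]
After op 6 [order #6] limit_sell(price=95, qty=10): fills=#5x#6:5@96; bids=[-] asks=[#6:5@95 #3:9@103]
After op 7 [order #7] limit_sell(price=101, qty=6): fills=none; bids=[-] asks=[#6:5@95 #7:6@101 #3:9@103]
After op 8 [order #8] limit_sell(price=99, qty=3): fills=none; bids=[-] asks=[#6:5@95 #8:3@99 #7:6@101 #3:9@103]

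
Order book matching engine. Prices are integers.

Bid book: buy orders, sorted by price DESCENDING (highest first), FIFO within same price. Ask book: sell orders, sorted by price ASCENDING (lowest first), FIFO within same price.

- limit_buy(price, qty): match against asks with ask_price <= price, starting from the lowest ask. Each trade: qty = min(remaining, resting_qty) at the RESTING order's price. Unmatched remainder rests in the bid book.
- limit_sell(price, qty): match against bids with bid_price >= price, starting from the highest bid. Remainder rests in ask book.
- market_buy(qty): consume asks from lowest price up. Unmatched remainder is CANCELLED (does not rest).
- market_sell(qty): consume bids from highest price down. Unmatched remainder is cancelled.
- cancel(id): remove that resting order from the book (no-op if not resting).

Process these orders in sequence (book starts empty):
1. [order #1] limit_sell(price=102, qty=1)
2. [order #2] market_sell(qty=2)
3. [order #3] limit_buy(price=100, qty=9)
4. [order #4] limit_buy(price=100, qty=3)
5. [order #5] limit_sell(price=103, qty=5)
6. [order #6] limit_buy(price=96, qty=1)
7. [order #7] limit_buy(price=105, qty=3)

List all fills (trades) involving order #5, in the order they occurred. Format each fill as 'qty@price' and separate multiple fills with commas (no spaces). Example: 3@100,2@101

After op 1 [order #1] limit_sell(price=102, qty=1): fills=none; bids=[-] asks=[#1:1@102]
After op 2 [order #2] market_sell(qty=2): fills=none; bids=[-] asks=[#1:1@102]
After op 3 [order #3] limit_buy(price=100, qty=9): fills=none; bids=[#3:9@100] asks=[#1:1@102]
After op 4 [order #4] limit_buy(price=100, qty=3): fills=none; bids=[#3:9@100 #4:3@100] asks=[#1:1@102]
After op 5 [order #5] limit_sell(price=103, qty=5): fills=none; bids=[#3:9@100 #4:3@100] asks=[#1:1@102 #5:5@103]
After op 6 [order #6] limit_buy(price=96, qty=1): fills=none; bids=[#3:9@100 #4:3@100 #6:1@96] asks=[#1:1@102 #5:5@103]
After op 7 [order #7] limit_buy(price=105, qty=3): fills=#7x#1:1@102 #7x#5:2@103; bids=[#3:9@100 #4:3@100 #6:1@96] asks=[#5:3@103]

Answer: 2@103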